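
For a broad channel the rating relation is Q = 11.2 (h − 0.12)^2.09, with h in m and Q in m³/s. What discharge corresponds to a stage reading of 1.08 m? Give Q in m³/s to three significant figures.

Q = 11.2 × (1.08 − 0.12)^2.09 = 11.2 × 0.96^2.09 = 10.28 m³/s

10.3 m³/s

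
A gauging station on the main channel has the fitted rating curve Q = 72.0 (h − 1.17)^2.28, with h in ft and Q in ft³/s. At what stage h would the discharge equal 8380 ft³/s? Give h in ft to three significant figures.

h − h₀ = (Q/C)^(1/b) = (8380/72.0)^(1/2.28) = 8.056 ft
h = 1.17 + 8.056 = 9.226 ft

9.23 ft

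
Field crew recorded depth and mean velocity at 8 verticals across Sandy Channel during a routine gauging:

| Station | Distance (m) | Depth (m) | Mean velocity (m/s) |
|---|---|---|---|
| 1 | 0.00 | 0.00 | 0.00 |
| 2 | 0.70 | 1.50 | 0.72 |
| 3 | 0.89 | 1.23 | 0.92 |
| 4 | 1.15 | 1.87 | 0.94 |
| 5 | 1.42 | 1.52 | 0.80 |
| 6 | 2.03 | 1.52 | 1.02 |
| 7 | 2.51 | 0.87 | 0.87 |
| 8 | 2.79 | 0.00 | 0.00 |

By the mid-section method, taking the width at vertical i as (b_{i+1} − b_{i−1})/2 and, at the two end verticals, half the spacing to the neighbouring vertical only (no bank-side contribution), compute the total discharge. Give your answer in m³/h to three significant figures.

10300 m³/h

w_2 = (0.89 − 0.00)/2 = 0.445 m; q_2 = 0.72 × 1.50 × 0.445 = 0.4806 m³/s
w_3 = (1.15 − 0.70)/2 = 0.225 m; q_3 = 0.92 × 1.23 × 0.225 = 0.2546 m³/s
w_4 = (1.42 − 0.89)/2 = 0.265 m; q_4 = 0.94 × 1.87 × 0.265 = 0.4658 m³/s
w_5 = (2.03 − 1.15)/2 = 0.44 m; q_5 = 0.80 × 1.52 × 0.44 = 0.5350 m³/s
w_6 = (2.51 − 1.42)/2 = 0.545 m; q_6 = 1.02 × 1.52 × 0.545 = 0.8450 m³/s
w_7 = (2.79 − 2.03)/2 = 0.38 m; q_7 = 0.87 × 0.87 × 0.38 = 0.2876 m³/s
Stations 1, 8 contribute zero (depth or velocity is 0).
Q = Σ qᵢ = 2.869 m³/s
= 2.869 × 3600 = 10330 m³/h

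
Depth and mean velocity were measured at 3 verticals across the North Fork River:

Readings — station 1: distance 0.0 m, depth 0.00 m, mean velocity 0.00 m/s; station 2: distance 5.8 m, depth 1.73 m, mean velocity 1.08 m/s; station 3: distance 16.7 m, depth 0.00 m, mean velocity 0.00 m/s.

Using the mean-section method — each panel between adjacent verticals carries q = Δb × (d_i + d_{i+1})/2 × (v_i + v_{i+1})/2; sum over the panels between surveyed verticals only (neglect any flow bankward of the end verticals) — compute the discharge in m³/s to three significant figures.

Panel 1-2: Δb = 5.8 m, d̄ = (0.00+1.73)/2 = 0.865, v̄ = (0.00+1.08)/2 = 0.54 → q = 5.8×0.865×0.54 = 2.709 m³/s
Panel 2-3: Δb = 10.9 m, d̄ = (1.73+0.00)/2 = 0.865, v̄ = (1.08+0.00)/2 = 0.54 → q = 10.9×0.865×0.54 = 5.091 m³/s
Q = Σ q = 7.801 m³/s

7.80 m³/s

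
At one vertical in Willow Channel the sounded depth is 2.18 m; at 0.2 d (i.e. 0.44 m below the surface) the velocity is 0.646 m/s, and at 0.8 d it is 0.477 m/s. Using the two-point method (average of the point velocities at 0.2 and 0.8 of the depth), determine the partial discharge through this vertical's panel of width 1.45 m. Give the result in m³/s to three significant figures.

1.77 m³/s

v̄ = (0.646 + 0.477) / 2 = 0.5615 m/s
q = v̄ × d × w = 0.5615 × 2.18 × 1.45 = 1.775 m³/s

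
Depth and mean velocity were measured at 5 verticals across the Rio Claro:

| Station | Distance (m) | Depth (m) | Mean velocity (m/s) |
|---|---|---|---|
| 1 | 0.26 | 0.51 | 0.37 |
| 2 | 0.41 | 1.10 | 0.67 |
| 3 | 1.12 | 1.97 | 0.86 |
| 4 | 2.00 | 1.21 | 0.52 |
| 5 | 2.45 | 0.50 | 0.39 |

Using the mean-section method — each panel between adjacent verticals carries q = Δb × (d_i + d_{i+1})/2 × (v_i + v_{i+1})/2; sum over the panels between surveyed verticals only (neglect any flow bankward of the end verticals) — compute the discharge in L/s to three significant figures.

Panel 1-2: Δb = 0.15 m, d̄ = (0.51+1.10)/2 = 0.805, v̄ = (0.37+0.67)/2 = 0.52 → q = 0.15×0.805×0.52 = 0.06279 m³/s
Panel 2-3: Δb = 0.71 m, d̄ = (1.10+1.97)/2 = 1.535, v̄ = (0.67+0.86)/2 = 0.765 → q = 0.71×1.535×0.765 = 0.8337 m³/s
Panel 3-4: Δb = 0.88 m, d̄ = (1.97+1.21)/2 = 1.59, v̄ = (0.86+0.52)/2 = 0.69 → q = 0.88×1.59×0.69 = 0.9654 m³/s
Panel 4-5: Δb = 0.45 m, d̄ = (1.21+0.50)/2 = 0.855, v̄ = (0.52+0.39)/2 = 0.455 → q = 0.45×0.855×0.455 = 0.1751 m³/s
Q = Σ q = 2.037 m³/s
= 2.037 × 1000 = 2037 L/s

2040 L/s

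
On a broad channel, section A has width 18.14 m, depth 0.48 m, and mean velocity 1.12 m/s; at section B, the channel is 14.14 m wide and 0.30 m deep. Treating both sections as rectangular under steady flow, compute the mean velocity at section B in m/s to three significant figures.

2.30 m/s

Q = A₁V₁ = (18.14×0.48) × 1.12 = 9.752 m³/s
A₂ = 14.14 × 0.30 = 4.242 m²
V₂ = Q/A₂ = 9.752/4.242 = 2.299 m/s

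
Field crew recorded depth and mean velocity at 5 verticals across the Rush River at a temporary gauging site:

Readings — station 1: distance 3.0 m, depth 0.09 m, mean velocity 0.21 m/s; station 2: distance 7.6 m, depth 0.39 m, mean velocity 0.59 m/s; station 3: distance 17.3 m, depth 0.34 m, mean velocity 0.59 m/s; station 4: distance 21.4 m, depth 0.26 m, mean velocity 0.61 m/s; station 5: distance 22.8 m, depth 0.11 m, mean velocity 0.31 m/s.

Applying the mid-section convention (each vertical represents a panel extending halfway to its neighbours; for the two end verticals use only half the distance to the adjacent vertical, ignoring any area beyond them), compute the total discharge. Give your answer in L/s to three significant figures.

w_1 = (7.6 − 3.0)/2 = 2.3 m; q_1 = 0.21 × 0.09 × 2.3 = 0.04347 m³/s
w_2 = (17.3 − 3.0)/2 = 7.15 m; q_2 = 0.59 × 0.39 × 7.15 = 1.645 m³/s
w_3 = (21.4 − 7.6)/2 = 6.9 m; q_3 = 0.59 × 0.34 × 6.9 = 1.384 m³/s
w_4 = (22.8 − 17.3)/2 = 2.75 m; q_4 = 0.61 × 0.26 × 2.75 = 0.4362 m³/s
w_5 = (22.8 − 21.4)/2 = 0.7 m; q_5 = 0.31 × 0.11 × 0.7 = 0.02387 m³/s
Q = Σ qᵢ = 3.533 m³/s
= 3.533 × 1000 = 3533 L/s

3530 L/s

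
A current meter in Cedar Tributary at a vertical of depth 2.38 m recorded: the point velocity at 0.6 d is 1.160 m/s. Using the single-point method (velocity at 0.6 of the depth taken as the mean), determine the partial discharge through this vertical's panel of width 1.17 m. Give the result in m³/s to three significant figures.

v̄ = v₀.₆ = 1.160 m/s
q = v̄ × d × w = 1.160 × 2.38 × 1.17 = 3.230 m³/s

3.23 m³/s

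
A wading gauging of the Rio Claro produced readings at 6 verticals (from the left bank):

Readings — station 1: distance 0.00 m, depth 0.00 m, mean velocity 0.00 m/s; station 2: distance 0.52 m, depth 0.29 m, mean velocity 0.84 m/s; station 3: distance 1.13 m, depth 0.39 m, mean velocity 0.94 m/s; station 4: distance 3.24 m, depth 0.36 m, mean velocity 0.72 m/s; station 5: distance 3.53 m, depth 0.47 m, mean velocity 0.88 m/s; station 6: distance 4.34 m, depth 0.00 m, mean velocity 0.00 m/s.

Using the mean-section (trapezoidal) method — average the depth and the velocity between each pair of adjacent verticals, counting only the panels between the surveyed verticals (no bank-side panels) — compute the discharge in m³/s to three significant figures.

1.05 m³/s

Panel 1-2: Δb = 0.52 m, d̄ = (0.00+0.29)/2 = 0.145, v̄ = (0.00+0.84)/2 = 0.42 → q = 0.52×0.145×0.42 = 0.03167 m³/s
Panel 2-3: Δb = 0.61 m, d̄ = (0.29+0.39)/2 = 0.34, v̄ = (0.84+0.94)/2 = 0.89 → q = 0.61×0.34×0.89 = 0.1846 m³/s
Panel 3-4: Δb = 2.11 m, d̄ = (0.39+0.36)/2 = 0.375, v̄ = (0.94+0.72)/2 = 0.83 → q = 2.11×0.375×0.83 = 0.6567 m³/s
Panel 4-5: Δb = 0.29 m, d̄ = (0.36+0.47)/2 = 0.415, v̄ = (0.72+0.88)/2 = 0.8 → q = 0.29×0.415×0.8 = 0.09628 m³/s
Panel 5-6: Δb = 0.81 m, d̄ = (0.47+0.00)/2 = 0.235, v̄ = (0.88+0.00)/2 = 0.44 → q = 0.81×0.235×0.44 = 0.08375 m³/s
Q = Σ q = 1.053 m³/s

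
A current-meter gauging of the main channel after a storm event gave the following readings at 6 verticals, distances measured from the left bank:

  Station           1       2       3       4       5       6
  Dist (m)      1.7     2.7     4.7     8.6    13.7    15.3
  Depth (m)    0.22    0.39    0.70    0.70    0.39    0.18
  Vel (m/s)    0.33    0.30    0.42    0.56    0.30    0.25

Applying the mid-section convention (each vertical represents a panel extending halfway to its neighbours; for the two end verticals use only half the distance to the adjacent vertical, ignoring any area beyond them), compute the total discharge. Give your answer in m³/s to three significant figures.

w_1 = (2.7 − 1.7)/2 = 0.5 m; q_1 = 0.33 × 0.22 × 0.5 = 0.03630 m³/s
w_2 = (4.7 − 1.7)/2 = 1.5 m; q_2 = 0.30 × 0.39 × 1.5 = 0.1755 m³/s
w_3 = (8.6 − 2.7)/2 = 2.95 m; q_3 = 0.42 × 0.70 × 2.95 = 0.8673 m³/s
w_4 = (13.7 − 4.7)/2 = 4.5 m; q_4 = 0.56 × 0.70 × 4.5 = 1.764 m³/s
w_5 = (15.3 − 8.6)/2 = 3.35 m; q_5 = 0.30 × 0.39 × 3.35 = 0.3920 m³/s
w_6 = (15.3 − 13.7)/2 = 0.8 m; q_6 = 0.25 × 0.18 × 0.8 = 0.03600 m³/s
Q = Σ qᵢ = 3.271 m³/s

3.27 m³/s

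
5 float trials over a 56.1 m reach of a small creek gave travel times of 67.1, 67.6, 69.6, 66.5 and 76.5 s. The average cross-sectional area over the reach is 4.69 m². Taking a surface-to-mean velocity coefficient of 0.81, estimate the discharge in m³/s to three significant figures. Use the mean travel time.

3.07 m³/s

t̄ = (67.1 + 67.6 + 69.6 + 66.5 + 76.5) / 5 = 69.46 s
v_surface = L / t̄ = 56.1 / 69.46 = 0.8077 m/s
v_mean = 0.81 × 0.8077 = 0.6542 m/s
Q = A × v_mean = 4.69 × 0.6542 = 3.068 m³/s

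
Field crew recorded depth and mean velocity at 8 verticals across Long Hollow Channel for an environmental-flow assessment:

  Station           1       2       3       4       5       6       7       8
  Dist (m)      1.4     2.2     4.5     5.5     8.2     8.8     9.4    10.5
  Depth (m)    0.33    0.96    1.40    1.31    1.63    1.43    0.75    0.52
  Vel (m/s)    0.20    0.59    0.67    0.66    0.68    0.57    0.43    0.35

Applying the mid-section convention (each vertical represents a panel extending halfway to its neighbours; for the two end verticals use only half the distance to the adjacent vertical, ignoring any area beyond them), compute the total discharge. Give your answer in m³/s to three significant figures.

6.74 m³/s

w_1 = (2.2 − 1.4)/2 = 0.4 m; q_1 = 0.20 × 0.33 × 0.4 = 0.02640 m³/s
w_2 = (4.5 − 1.4)/2 = 1.55 m; q_2 = 0.59 × 0.96 × 1.55 = 0.8779 m³/s
w_3 = (5.5 − 2.2)/2 = 1.65 m; q_3 = 0.67 × 1.40 × 1.65 = 1.548 m³/s
w_4 = (8.2 − 4.5)/2 = 1.85 m; q_4 = 0.66 × 1.31 × 1.85 = 1.600 m³/s
w_5 = (8.8 − 5.5)/2 = 1.65 m; q_5 = 0.68 × 1.63 × 1.65 = 1.829 m³/s
w_6 = (9.4 − 8.2)/2 = 0.6 m; q_6 = 0.57 × 1.43 × 0.6 = 0.4891 m³/s
w_7 = (10.5 − 8.8)/2 = 0.85 m; q_7 = 0.43 × 0.75 × 0.85 = 0.2741 m³/s
w_8 = (10.5 − 9.4)/2 = 0.55 m; q_8 = 0.35 × 0.52 × 0.55 = 0.1001 m³/s
Q = Σ qᵢ = 6.744 m³/s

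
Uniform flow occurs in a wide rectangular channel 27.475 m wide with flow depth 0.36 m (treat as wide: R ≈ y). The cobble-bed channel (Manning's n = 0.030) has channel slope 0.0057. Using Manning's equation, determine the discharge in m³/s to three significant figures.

A = b·y = 27.475 × 0.36 = 9.891 m²
Wide channel: R ≈ y = 0.36 m
Q = (1/n)·A·R^(2/3)·S^(1/2) = (1/0.030) × 9.891 × 0.3600^(2/3) × 0.0057^(1/2) = 12.60 m³/s

12.6 m³/s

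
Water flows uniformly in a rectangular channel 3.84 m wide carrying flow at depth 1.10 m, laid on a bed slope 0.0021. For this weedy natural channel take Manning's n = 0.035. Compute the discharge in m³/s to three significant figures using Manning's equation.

4.36 m³/s

A = b·y = 3.84 × 1.10 = 4.224 m²
P = b + 2y = 3.84 + 2×1.10 = 6.040 m
R = A/P = 4.224/6.040 = 0.6993 m
Q = (1/n)·A·R^(2/3)·S^(1/2) = (1/0.035) × 4.224 × 0.6993^(2/3) × 0.0021^(1/2) = 4.357 m³/s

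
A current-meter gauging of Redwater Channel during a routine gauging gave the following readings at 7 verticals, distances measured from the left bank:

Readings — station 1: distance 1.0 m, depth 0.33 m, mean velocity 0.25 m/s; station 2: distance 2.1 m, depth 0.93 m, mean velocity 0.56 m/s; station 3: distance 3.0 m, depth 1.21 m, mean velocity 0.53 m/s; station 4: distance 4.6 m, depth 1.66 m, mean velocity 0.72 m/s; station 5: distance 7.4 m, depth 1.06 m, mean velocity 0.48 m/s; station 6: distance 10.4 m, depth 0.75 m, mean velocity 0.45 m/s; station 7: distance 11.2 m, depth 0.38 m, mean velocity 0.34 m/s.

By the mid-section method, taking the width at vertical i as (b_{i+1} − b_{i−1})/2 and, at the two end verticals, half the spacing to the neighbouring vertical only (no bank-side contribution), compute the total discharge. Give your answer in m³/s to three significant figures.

w_1 = (2.1 − 1.0)/2 = 0.55 m; q_1 = 0.25 × 0.33 × 0.55 = 0.04538 m³/s
w_2 = (3.0 − 1.0)/2 = 1 m; q_2 = 0.56 × 0.93 × 1 = 0.5208 m³/s
w_3 = (4.6 − 2.1)/2 = 1.25 m; q_3 = 0.53 × 1.21 × 1.25 = 0.8016 m³/s
w_4 = (7.4 − 3.0)/2 = 2.2 m; q_4 = 0.72 × 1.66 × 2.2 = 2.629 m³/s
w_5 = (10.4 − 4.6)/2 = 2.9 m; q_5 = 0.48 × 1.06 × 2.9 = 1.476 m³/s
w_6 = (11.2 − 7.4)/2 = 1.9 m; q_6 = 0.45 × 0.75 × 1.9 = 0.6413 m³/s
w_7 = (11.2 − 10.4)/2 = 0.4 m; q_7 = 0.34 × 0.38 × 0.4 = 0.05168 m³/s
Q = Σ qᵢ = 6.166 m³/s

6.17 m³/s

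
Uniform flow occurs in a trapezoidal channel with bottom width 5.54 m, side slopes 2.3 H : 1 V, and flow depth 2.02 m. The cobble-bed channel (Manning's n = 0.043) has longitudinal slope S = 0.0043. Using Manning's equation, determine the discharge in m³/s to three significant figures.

A = (b + z·y)·y = (5.54 + 2.3×2.02)×2.02 = 20.58 m²
P = b + 2y√(1+z²) = 5.54 + 2×2.02×√(1+2.3²) = 15.67 m
R = A/P = 20.58/15.67 = 1.313 m
Q = (1/n)·A·R^(2/3)·S^(1/2) = (1/0.043) × 20.58 × 1.313^(2/3) × 0.0043^(1/2) = 37.62 m³/s

37.6 m³/s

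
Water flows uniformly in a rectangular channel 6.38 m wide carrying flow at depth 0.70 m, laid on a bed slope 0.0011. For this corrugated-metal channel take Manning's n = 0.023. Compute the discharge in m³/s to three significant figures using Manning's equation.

4.45 m³/s

A = b·y = 6.38 × 0.70 = 4.466 m²
P = b + 2y = 6.38 + 2×0.70 = 7.780 m
R = A/P = 4.466/7.780 = 0.5740 m
Q = (1/n)·A·R^(2/3)·S^(1/2) = (1/0.023) × 4.466 × 0.5740^(2/3) × 0.0011^(1/2) = 4.448 m³/s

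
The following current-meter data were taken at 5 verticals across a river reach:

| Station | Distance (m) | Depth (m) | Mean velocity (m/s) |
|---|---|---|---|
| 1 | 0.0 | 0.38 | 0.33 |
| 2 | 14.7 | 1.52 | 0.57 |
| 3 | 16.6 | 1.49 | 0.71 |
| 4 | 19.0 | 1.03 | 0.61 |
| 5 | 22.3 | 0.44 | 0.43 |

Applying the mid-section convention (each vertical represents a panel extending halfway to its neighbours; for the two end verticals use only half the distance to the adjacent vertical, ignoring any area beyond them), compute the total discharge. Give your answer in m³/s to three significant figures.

w_1 = (14.7 − 0.0)/2 = 7.35 m; q_1 = 0.33 × 0.38 × 7.35 = 0.9217 m³/s
w_2 = (16.6 − 0.0)/2 = 8.3 m; q_2 = 0.57 × 1.52 × 8.3 = 7.191 m³/s
w_3 = (19.0 − 14.7)/2 = 2.15 m; q_3 = 0.71 × 1.49 × 2.15 = 2.274 m³/s
w_4 = (22.3 − 16.6)/2 = 2.85 m; q_4 = 0.61 × 1.03 × 2.85 = 1.791 m³/s
w_5 = (22.3 − 19.0)/2 = 1.65 m; q_5 = 0.43 × 0.44 × 1.65 = 0.3122 m³/s
Q = Σ qᵢ = 12.49 m³/s

12.5 m³/s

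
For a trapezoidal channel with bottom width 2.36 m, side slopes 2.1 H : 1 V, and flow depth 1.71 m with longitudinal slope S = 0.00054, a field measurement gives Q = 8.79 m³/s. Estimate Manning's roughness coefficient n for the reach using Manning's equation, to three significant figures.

A = (b + z·y)·y = (2.36 + 2.1×1.71)×1.71 = 10.18 m²
P = b + 2y√(1+z²) = 2.36 + 2×1.71×√(1+2.1²) = 10.31 m
R = A/P = 10.18/10.31 = 0.9866 m
n = (1/Q)·A·R^(2/3)·S^(1/2) = (1/8.79) × 10.18 × 0.9910 × 0.02324 = 0.02666

0.0267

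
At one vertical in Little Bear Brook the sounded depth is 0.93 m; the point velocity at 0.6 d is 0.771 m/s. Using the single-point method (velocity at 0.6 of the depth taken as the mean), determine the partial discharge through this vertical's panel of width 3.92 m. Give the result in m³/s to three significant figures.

v̄ = v₀.₆ = 0.771 m/s
q = v̄ × d × w = 0.7710 × 0.93 × 3.92 = 2.811 m³/s

2.81 m³/s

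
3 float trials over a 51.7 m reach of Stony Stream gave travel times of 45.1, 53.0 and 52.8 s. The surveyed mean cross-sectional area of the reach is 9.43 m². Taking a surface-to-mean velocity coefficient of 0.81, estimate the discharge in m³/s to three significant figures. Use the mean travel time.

7.85 m³/s

t̄ = (45.1 + 53.0 + 52.8) / 3 = 50.3 s
v_surface = L / t̄ = 51.7 / 50.3 = 1.028 m/s
v_mean = 0.81 × 1.028 = 0.8325 m/s
Q = A × v_mean = 9.43 × 0.8325 = 7.851 m³/s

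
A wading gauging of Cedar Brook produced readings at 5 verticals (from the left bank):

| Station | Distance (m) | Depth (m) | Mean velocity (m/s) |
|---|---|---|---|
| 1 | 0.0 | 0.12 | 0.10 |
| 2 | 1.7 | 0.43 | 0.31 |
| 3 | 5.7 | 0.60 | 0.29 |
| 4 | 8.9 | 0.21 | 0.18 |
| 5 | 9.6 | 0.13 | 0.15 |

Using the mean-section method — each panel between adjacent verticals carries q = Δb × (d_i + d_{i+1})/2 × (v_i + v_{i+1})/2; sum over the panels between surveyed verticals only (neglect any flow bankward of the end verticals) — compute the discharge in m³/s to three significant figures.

1.04 m³/s

Panel 1-2: Δb = 1.7 m, d̄ = (0.12+0.43)/2 = 0.275, v̄ = (0.10+0.31)/2 = 0.205 → q = 1.7×0.275×0.205 = 0.09584 m³/s
Panel 2-3: Δb = 4 m, d̄ = (0.43+0.60)/2 = 0.515, v̄ = (0.31+0.29)/2 = 0.3 → q = 4×0.515×0.3 = 0.6180 m³/s
Panel 3-4: Δb = 3.2 m, d̄ = (0.60+0.21)/2 = 0.405, v̄ = (0.29+0.18)/2 = 0.235 → q = 3.2×0.405×0.235 = 0.3046 m³/s
Panel 4-5: Δb = 0.7 m, d̄ = (0.21+0.13)/2 = 0.17, v̄ = (0.18+0.15)/2 = 0.165 → q = 0.7×0.17×0.165 = 0.01964 m³/s
Q = Σ q = 1.038 m³/s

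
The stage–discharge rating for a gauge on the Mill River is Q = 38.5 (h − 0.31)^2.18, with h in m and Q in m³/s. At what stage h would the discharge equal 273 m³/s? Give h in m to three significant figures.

2.77 m

h − h₀ = (Q/C)^(1/b) = (273/38.5)^(1/2.18) = 2.456 m
h = 0.31 + 2.456 = 2.766 m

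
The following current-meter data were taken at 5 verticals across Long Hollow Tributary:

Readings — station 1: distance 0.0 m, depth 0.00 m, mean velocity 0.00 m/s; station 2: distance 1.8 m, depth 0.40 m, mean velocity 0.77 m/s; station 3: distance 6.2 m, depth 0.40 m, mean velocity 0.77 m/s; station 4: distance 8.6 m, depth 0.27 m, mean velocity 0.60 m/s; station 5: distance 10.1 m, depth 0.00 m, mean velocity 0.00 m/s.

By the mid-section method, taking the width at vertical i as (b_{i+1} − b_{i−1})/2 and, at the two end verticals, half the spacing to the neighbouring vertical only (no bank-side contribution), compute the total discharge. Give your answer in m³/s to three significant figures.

2.32 m³/s

w_2 = (6.2 − 0.0)/2 = 3.1 m; q_2 = 0.77 × 0.40 × 3.1 = 0.9548 m³/s
w_3 = (8.6 − 1.8)/2 = 3.4 m; q_3 = 0.77 × 0.40 × 3.4 = 1.047 m³/s
w_4 = (10.1 − 6.2)/2 = 1.95 m; q_4 = 0.60 × 0.27 × 1.95 = 0.3159 m³/s
Stations 1, 5 contribute zero (depth or velocity is 0).
Q = Σ qᵢ = 2.318 m³/s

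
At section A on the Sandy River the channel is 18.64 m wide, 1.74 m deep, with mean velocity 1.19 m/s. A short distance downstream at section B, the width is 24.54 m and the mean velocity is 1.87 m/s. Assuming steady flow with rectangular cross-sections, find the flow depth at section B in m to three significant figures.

Q = A₁V₁ = (18.64×1.74) × 1.19 = 38.60 m³/s
d₂ = Q/(b₂ V₂) = 38.60/(24.54×1.87) = 0.8411 m

0.841 m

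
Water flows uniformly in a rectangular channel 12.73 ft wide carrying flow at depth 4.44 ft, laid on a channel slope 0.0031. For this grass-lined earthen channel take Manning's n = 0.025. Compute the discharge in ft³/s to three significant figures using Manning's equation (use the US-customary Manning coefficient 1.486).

A = b·y = 12.73 × 4.44 = 56.52 ft²
P = b + 2y = 12.73 + 2×4.44 = 21.61 ft
R = A/P = 56.52/21.61 = 2.616 ft
Q = (1.486/n)·A·R^(2/3)·S^(1/2) = (1.486/0.025) × 56.52 × 2.616^(2/3) × 0.0031^(1/2) = 355.1 ft³/s

355 ft³/s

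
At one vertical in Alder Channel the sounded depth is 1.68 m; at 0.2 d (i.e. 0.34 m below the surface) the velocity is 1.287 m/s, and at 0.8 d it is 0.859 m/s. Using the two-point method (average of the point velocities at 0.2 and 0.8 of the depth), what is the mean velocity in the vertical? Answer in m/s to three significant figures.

1.07 m/s

v̄ = (1.287 + 0.859) / 2 = 1.073 m/s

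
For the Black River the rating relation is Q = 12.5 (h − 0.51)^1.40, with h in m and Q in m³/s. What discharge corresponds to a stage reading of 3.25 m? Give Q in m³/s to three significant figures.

Q = 12.5 × (3.25 − 0.51)^1.40 = 12.5 × 2.74^1.40 = 51.26 m³/s

51.3 m³/s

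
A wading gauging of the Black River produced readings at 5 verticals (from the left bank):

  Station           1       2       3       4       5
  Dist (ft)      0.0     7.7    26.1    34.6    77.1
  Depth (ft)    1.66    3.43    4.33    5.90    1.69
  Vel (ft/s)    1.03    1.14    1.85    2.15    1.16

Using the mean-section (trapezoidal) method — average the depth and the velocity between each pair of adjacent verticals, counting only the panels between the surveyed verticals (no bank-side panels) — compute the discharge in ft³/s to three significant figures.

482 ft³/s

Panel 1-2: Δb = 7.7 ft, d̄ = (1.66+3.43)/2 = 2.545, v̄ = (1.03+1.14)/2 = 1.085 → q = 7.7×2.545×1.085 = 21.26 ft³/s
Panel 2-3: Δb = 18.4 ft, d̄ = (3.43+4.33)/2 = 3.88, v̄ = (1.14+1.85)/2 = 1.495 → q = 18.4×3.88×1.495 = 106.7 ft³/s
Panel 3-4: Δb = 8.5 ft, d̄ = (4.33+5.90)/2 = 5.115, v̄ = (1.85+2.15)/2 = 2 → q = 8.5×5.115×2 = 86.96 ft³/s
Panel 4-5: Δb = 42.5 ft, d̄ = (5.90+1.69)/2 = 3.795, v̄ = (2.15+1.16)/2 = 1.655 → q = 42.5×3.795×1.655 = 266.9 ft³/s
Q = Σ q = 481.9 ft³/s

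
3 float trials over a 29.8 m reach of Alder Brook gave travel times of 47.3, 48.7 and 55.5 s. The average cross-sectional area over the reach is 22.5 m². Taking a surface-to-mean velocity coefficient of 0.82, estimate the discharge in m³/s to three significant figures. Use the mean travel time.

t̄ = (47.3 + 48.7 + 55.5) / 3 = 50.5 s
v_surface = L / t̄ = 29.8 / 50.5 = 0.5901 m/s
v_mean = 0.82 × 0.5901 = 0.4839 m/s
Q = A × v_mean = 22.5 × 0.4839 = 10.89 m³/s

10.9 m³/s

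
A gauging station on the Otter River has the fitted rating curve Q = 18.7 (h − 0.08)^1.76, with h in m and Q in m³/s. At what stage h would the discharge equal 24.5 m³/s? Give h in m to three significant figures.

h − h₀ = (Q/C)^(1/b) = (24.5/18.7)^(1/1.76) = 1.166 m
h = 0.08 + 1.166 = 1.246 m

1.25 m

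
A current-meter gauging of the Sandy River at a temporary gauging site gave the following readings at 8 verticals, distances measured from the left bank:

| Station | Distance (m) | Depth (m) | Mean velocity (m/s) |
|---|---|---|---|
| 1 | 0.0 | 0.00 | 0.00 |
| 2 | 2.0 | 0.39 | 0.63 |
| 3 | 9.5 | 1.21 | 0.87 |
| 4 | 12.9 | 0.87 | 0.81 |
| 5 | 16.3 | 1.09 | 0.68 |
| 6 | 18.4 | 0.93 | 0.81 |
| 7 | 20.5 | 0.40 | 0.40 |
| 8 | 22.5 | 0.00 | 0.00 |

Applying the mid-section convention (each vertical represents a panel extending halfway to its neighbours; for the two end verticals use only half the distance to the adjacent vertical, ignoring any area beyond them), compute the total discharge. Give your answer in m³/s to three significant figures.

w_2 = (9.5 − 0.0)/2 = 4.75 m; q_2 = 0.63 × 0.39 × 4.75 = 1.167 m³/s
w_3 = (12.9 − 2.0)/2 = 5.45 m; q_3 = 0.87 × 1.21 × 5.45 = 5.737 m³/s
w_4 = (16.3 − 9.5)/2 = 3.4 m; q_4 = 0.81 × 0.87 × 3.4 = 2.396 m³/s
w_5 = (18.4 − 12.9)/2 = 2.75 m; q_5 = 0.68 × 1.09 × 2.75 = 2.038 m³/s
w_6 = (20.5 − 16.3)/2 = 2.1 m; q_6 = 0.81 × 0.93 × 2.1 = 1.582 m³/s
w_7 = (22.5 − 18.4)/2 = 2.05 m; q_7 = 0.40 × 0.40 × 2.05 = 0.3280 m³/s
Stations 1, 8 contribute zero (depth or velocity is 0).
Q = Σ qᵢ = 13.25 m³/s

13.2 m³/s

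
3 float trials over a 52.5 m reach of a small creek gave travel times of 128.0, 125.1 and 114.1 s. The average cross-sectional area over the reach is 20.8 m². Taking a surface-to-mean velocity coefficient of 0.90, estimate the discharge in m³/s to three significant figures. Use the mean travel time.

8.03 m³/s

t̄ = (128.0 + 125.1 + 114.1) / 3 = 122.4 s
v_surface = L / t̄ = 52.5 / 122.4 = 0.4289 m/s
v_mean = 0.90 × 0.4289 = 0.3860 m/s
Q = A × v_mean = 20.8 × 0.3860 = 8.029 m³/s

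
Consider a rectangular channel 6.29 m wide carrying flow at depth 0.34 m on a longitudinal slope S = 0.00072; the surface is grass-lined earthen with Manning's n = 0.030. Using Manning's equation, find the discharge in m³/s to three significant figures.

A = b·y = 6.29 × 0.34 = 2.139 m²
P = b + 2y = 6.29 + 2×0.34 = 6.970 m
R = A/P = 2.139/6.970 = 0.3068 m
Q = (1/n)·A·R^(2/3)·S^(1/2) = (1/0.030) × 2.139 × 0.3068^(2/3) × 0.00072^(1/2) = 0.8702 m³/s

0.870 m³/s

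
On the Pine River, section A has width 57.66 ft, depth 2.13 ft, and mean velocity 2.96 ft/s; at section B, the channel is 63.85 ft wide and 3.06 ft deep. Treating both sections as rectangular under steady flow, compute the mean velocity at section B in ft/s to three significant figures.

Q = A₁V₁ = (57.66×2.13) × 2.96 = 363.5 ft³/s
A₂ = 63.85 × 3.06 = 195.4 ft²
V₂ = Q/A₂ = 363.5/195.4 = 1.861 ft/s

1.86 ft/s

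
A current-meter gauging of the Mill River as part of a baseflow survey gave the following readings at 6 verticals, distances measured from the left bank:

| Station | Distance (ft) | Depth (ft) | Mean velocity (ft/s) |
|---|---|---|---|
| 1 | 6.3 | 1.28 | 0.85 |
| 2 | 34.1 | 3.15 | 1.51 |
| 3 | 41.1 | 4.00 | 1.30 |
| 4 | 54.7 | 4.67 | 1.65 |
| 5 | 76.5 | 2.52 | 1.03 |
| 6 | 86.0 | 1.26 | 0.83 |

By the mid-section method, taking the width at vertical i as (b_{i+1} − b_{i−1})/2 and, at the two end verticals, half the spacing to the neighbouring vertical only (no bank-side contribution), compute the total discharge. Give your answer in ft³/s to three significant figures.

333 ft³/s

w_1 = (34.1 − 6.3)/2 = 13.9 ft; q_1 = 0.85 × 1.28 × 13.9 = 15.12 ft³/s
w_2 = (41.1 − 6.3)/2 = 17.4 ft; q_2 = 1.51 × 3.15 × 17.4 = 82.76 ft³/s
w_3 = (54.7 − 34.1)/2 = 10.3 ft; q_3 = 1.30 × 4.00 × 10.3 = 53.56 ft³/s
w_4 = (76.5 − 41.1)/2 = 17.7 ft; q_4 = 1.65 × 4.67 × 17.7 = 136.4 ft³/s
w_5 = (86.0 − 54.7)/2 = 15.65 ft; q_5 = 1.03 × 2.52 × 15.65 = 40.62 ft³/s
w_6 = (86.0 − 76.5)/2 = 4.75 ft; q_6 = 0.83 × 1.26 × 4.75 = 4.968 ft³/s
Q = Σ qᵢ = 333.4 ft³/s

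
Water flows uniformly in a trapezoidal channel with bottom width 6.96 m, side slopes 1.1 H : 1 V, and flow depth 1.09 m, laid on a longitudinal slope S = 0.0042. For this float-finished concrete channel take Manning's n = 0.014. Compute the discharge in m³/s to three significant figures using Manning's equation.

A = (b + z·y)·y = (6.96 + 1.1×1.09)×1.09 = 8.893 m²
P = b + 2y√(1+z²) = 6.96 + 2×1.09×√(1+1.1²) = 10.20 m
R = A/P = 8.893/10.20 = 0.8718 m
Q = (1/n)·A·R^(2/3)·S^(1/2) = (1/0.014) × 8.893 × 0.8718^(2/3) × 0.0042^(1/2) = 37.57 m³/s

37.6 m³/s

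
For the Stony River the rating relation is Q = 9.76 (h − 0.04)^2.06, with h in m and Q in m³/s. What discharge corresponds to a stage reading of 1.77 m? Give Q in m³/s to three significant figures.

Q = 9.76 × (1.77 − 0.04)^2.06 = 9.76 × 1.73^2.06 = 30.19 m³/s

30.2 m³/s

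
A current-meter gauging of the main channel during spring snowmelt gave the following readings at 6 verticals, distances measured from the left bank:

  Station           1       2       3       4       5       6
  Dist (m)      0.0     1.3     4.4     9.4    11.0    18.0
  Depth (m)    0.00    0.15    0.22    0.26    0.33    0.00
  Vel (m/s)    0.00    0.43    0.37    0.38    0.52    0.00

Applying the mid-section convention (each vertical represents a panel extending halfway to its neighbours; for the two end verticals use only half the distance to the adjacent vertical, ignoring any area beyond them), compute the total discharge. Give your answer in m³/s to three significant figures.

1.54 m³/s

w_2 = (4.4 − 0.0)/2 = 2.2 m; q_2 = 0.43 × 0.15 × 2.2 = 0.1419 m³/s
w_3 = (9.4 − 1.3)/2 = 4.05 m; q_3 = 0.37 × 0.22 × 4.05 = 0.3297 m³/s
w_4 = (11.0 − 4.4)/2 = 3.3 m; q_4 = 0.38 × 0.26 × 3.3 = 0.3260 m³/s
w_5 = (18.0 − 9.4)/2 = 4.3 m; q_5 = 0.52 × 0.33 × 4.3 = 0.7379 m³/s
Stations 1, 6 contribute zero (depth or velocity is 0).
Q = Σ qᵢ = 1.535 m³/s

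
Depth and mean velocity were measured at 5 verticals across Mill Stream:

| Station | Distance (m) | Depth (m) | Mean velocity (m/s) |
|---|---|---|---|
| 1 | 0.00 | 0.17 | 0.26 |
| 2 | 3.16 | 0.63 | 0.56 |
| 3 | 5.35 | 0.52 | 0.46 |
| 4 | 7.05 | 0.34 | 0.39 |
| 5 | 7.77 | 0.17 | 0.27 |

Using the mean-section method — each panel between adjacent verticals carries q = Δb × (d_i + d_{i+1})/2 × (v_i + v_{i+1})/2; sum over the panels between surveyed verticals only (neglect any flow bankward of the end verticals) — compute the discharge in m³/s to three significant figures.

1.53 m³/s

Panel 1-2: Δb = 3.16 m, d̄ = (0.17+0.63)/2 = 0.4, v̄ = (0.26+0.56)/2 = 0.41 → q = 3.16×0.4×0.41 = 0.5182 m³/s
Panel 2-3: Δb = 2.19 m, d̄ = (0.63+0.52)/2 = 0.575, v̄ = (0.56+0.46)/2 = 0.51 → q = 2.19×0.575×0.51 = 0.6422 m³/s
Panel 3-4: Δb = 1.7 m, d̄ = (0.52+0.34)/2 = 0.43, v̄ = (0.46+0.39)/2 = 0.425 → q = 1.7×0.43×0.425 = 0.3107 m³/s
Panel 4-5: Δb = 0.72 m, d̄ = (0.34+0.17)/2 = 0.255, v̄ = (0.39+0.27)/2 = 0.33 → q = 0.72×0.255×0.33 = 0.06059 m³/s
Q = Σ q = 1.532 m³/s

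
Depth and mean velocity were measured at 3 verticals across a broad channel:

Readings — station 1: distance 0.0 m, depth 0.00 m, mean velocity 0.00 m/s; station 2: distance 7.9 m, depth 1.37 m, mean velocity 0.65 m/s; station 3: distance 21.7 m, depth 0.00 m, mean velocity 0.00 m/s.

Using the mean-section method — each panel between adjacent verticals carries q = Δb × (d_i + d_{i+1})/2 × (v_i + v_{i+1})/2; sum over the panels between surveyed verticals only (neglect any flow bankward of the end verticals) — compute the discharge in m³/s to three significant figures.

Panel 1-2: Δb = 7.9 m, d̄ = (0.00+1.37)/2 = 0.685, v̄ = (0.00+0.65)/2 = 0.325 → q = 7.9×0.685×0.325 = 1.759 m³/s
Panel 2-3: Δb = 13.8 m, d̄ = (1.37+0.00)/2 = 0.685, v̄ = (0.65+0.00)/2 = 0.325 → q = 13.8×0.685×0.325 = 3.072 m³/s
Q = Σ q = 4.831 m³/s

4.83 m³/s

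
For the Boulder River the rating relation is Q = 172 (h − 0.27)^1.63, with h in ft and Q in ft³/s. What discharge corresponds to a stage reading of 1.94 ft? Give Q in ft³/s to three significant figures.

397 ft³/s

Q = 172 × (1.94 − 0.27)^1.63 = 172 × 1.67^1.63 = 396.8 ft³/s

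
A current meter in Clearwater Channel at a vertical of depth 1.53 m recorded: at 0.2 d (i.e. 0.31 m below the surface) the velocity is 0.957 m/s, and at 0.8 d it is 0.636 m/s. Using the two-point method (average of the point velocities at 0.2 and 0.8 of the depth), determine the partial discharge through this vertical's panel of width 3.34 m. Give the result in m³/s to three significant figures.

4.07 m³/s

v̄ = (0.957 + 0.636) / 2 = 0.7965 m/s
q = v̄ × d × w = 0.7965 × 1.53 × 3.34 = 4.070 m³/s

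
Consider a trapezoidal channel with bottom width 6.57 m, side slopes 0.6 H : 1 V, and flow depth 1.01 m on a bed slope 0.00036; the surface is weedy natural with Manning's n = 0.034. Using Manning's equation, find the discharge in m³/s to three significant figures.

3.52 m³/s

A = (b + z·y)·y = (6.57 + 0.6×1.01)×1.01 = 7.248 m²
P = b + 2y√(1+z²) = 6.57 + 2×1.01×√(1+0.6²) = 8.926 m
R = A/P = 7.248/8.926 = 0.8120 m
Q = (1/n)·A·R^(2/3)·S^(1/2) = (1/0.034) × 7.248 × 0.8120^(2/3) × 0.00036^(1/2) = 3.520 m³/s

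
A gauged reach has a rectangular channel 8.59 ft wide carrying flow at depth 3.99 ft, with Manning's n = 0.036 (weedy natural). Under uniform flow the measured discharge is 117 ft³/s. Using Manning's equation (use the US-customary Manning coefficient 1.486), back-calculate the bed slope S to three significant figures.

A = b·y = 8.59 × 3.99 = 34.27 ft²
P = b + 2y = 8.59 + 2×3.99 = 16.57 ft
R = A/P = 34.27/16.57 = 2.068 ft
S = (Q·n / (1.486·A·R^(2/3)))² = (117×0.036 / (1.486×34.27×1.623))² = 0.002595

0.00260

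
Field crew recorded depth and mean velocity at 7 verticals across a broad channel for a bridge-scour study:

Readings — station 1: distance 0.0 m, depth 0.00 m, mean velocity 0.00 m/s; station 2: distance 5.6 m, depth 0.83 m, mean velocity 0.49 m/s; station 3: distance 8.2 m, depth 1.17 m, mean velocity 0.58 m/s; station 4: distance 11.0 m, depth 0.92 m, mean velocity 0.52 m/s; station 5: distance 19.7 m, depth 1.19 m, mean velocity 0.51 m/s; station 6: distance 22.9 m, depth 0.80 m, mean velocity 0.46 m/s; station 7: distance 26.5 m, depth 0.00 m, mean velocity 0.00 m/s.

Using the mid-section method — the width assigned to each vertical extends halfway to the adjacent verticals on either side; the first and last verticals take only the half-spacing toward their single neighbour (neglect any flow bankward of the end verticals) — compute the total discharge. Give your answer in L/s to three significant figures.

11100 L/s

w_2 = (8.2 − 0.0)/2 = 4.1 m; q_2 = 0.49 × 0.83 × 4.1 = 1.667 m³/s
w_3 = (11.0 − 5.6)/2 = 2.7 m; q_3 = 0.58 × 1.17 × 2.7 = 1.832 m³/s
w_4 = (19.7 − 8.2)/2 = 5.75 m; q_4 = 0.52 × 0.92 × 5.75 = 2.751 m³/s
w_5 = (22.9 − 11.0)/2 = 5.95 m; q_5 = 0.51 × 1.19 × 5.95 = 3.611 m³/s
w_6 = (26.5 − 19.7)/2 = 3.4 m; q_6 = 0.46 × 0.80 × 3.4 = 1.251 m³/s
Stations 1, 7 contribute zero (depth or velocity is 0).
Q = Σ qᵢ = 11.11 m³/s
= 11.11 × 1000 = 11110 L/s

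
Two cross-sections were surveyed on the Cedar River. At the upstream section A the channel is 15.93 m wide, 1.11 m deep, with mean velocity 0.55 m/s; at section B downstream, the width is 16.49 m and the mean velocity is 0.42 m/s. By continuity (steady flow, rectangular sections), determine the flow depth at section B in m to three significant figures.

Q = A₁V₁ = (15.93×1.11) × 0.55 = 9.725 m³/s
d₂ = Q/(b₂ V₂) = 9.725/(16.49×0.42) = 1.404 m

1.40 m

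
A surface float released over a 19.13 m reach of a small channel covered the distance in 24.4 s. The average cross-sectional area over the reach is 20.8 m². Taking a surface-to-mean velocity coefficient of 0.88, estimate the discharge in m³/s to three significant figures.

14.4 m³/s

v_surface = L / t̄ = 19.13 / 24.4 = 0.7840 m/s
v_mean = 0.88 × 0.7840 = 0.6899 m/s
Q = A × v_mean = 20.8 × 0.6899 = 14.35 m³/s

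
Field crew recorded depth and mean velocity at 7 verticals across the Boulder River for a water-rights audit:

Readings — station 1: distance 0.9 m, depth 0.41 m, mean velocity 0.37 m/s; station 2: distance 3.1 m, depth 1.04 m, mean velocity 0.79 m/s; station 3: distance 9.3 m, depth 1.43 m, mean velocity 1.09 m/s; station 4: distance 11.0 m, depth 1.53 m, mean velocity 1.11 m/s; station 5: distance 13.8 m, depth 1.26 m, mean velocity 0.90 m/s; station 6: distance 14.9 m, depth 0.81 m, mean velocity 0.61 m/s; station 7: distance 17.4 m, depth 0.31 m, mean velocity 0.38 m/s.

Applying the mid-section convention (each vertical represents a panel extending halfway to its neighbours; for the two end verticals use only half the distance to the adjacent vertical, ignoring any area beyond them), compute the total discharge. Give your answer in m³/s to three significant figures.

16.8 m³/s

w_1 = (3.1 − 0.9)/2 = 1.1 m; q_1 = 0.37 × 0.41 × 1.1 = 0.1669 m³/s
w_2 = (9.3 − 0.9)/2 = 4.2 m; q_2 = 0.79 × 1.04 × 4.2 = 3.451 m³/s
w_3 = (11.0 − 3.1)/2 = 3.95 m; q_3 = 1.09 × 1.43 × 3.95 = 6.157 m³/s
w_4 = (13.8 − 9.3)/2 = 2.25 m; q_4 = 1.11 × 1.53 × 2.25 = 3.821 m³/s
w_5 = (14.9 − 11.0)/2 = 1.95 m; q_5 = 0.90 × 1.26 × 1.95 = 2.211 m³/s
w_6 = (17.4 − 13.8)/2 = 1.8 m; q_6 = 0.61 × 0.81 × 1.8 = 0.8894 m³/s
w_7 = (17.4 − 14.9)/2 = 1.25 m; q_7 = 0.38 × 0.31 × 1.25 = 0.1473 m³/s
Q = Σ qᵢ = 16.84 m³/s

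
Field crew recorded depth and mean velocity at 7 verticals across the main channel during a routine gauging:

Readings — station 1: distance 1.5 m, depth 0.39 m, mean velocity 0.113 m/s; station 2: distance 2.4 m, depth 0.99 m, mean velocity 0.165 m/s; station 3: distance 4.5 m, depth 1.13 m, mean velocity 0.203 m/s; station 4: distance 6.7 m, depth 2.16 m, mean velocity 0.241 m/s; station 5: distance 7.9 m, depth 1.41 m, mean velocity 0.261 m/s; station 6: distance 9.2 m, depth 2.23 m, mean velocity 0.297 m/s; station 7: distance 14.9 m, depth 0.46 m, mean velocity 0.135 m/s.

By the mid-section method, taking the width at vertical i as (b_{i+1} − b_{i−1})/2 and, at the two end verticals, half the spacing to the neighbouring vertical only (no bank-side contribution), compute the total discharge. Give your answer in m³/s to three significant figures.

4.60 m³/s

w_1 = (2.4 − 1.5)/2 = 0.45 m; q_1 = 0.113 × 0.39 × 0.45 = 0.01983 m³/s
w_2 = (4.5 − 1.5)/2 = 1.5 m; q_2 = 0.165 × 0.99 × 1.5 = 0.2450 m³/s
w_3 = (6.7 − 2.4)/2 = 2.15 m; q_3 = 0.203 × 1.13 × 2.15 = 0.4932 m³/s
w_4 = (7.9 − 4.5)/2 = 1.7 m; q_4 = 0.241 × 2.16 × 1.7 = 0.8850 m³/s
w_5 = (9.2 − 6.7)/2 = 1.25 m; q_5 = 0.261 × 1.41 × 1.25 = 0.4600 m³/s
w_6 = (14.9 − 7.9)/2 = 3.5 m; q_6 = 0.297 × 2.23 × 3.5 = 2.318 m³/s
w_7 = (14.9 − 9.2)/2 = 2.85 m; q_7 = 0.135 × 0.46 × 2.85 = 0.1770 m³/s
Q = Σ qᵢ = 4.598 m³/s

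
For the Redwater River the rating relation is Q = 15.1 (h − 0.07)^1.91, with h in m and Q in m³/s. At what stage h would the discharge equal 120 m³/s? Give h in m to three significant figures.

h − h₀ = (Q/C)^(1/b) = (120/15.1)^(1/1.91) = 2.960 m
h = 0.07 + 2.960 = 3.030 m

3.03 m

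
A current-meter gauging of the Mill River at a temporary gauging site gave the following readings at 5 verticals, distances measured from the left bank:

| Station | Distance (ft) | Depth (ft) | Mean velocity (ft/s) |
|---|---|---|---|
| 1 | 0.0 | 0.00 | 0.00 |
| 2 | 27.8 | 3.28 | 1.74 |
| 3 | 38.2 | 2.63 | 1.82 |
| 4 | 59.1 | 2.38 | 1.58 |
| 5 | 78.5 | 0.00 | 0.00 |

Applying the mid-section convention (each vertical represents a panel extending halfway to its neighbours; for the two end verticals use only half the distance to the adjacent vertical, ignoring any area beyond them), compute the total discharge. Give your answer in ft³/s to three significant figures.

260 ft³/s

w_2 = (38.2 − 0.0)/2 = 19.1 ft; q_2 = 1.74 × 3.28 × 19.1 = 109.0 ft³/s
w_3 = (59.1 − 27.8)/2 = 15.65 ft; q_3 = 1.82 × 2.63 × 15.65 = 74.91 ft³/s
w_4 = (78.5 − 38.2)/2 = 20.15 ft; q_4 = 1.58 × 2.38 × 20.15 = 75.77 ft³/s
Stations 1, 5 contribute zero (depth or velocity is 0).
Q = Σ qᵢ = 259.7 ft³/s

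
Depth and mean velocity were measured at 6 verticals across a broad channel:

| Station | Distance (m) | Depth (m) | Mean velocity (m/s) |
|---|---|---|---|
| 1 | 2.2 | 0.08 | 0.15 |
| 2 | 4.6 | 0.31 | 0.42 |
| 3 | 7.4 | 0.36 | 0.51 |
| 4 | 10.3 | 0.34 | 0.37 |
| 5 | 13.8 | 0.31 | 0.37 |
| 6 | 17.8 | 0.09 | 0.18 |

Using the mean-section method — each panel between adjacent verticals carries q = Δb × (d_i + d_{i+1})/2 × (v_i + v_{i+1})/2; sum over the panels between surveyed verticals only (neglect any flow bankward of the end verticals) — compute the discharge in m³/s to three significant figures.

1.66 m³/s

Panel 1-2: Δb = 2.4 m, d̄ = (0.08+0.31)/2 = 0.195, v̄ = (0.15+0.42)/2 = 0.285 → q = 2.4×0.195×0.285 = 0.1334 m³/s
Panel 2-3: Δb = 2.8 m, d̄ = (0.31+0.36)/2 = 0.335, v̄ = (0.42+0.51)/2 = 0.465 → q = 2.8×0.335×0.465 = 0.4362 m³/s
Panel 3-4: Δb = 2.9 m, d̄ = (0.36+0.34)/2 = 0.35, v̄ = (0.51+0.37)/2 = 0.44 → q = 2.9×0.35×0.44 = 0.4466 m³/s
Panel 4-5: Δb = 3.5 m, d̄ = (0.34+0.31)/2 = 0.325, v̄ = (0.37+0.37)/2 = 0.37 → q = 3.5×0.325×0.37 = 0.4209 m³/s
Panel 5-6: Δb = 4 m, d̄ = (0.31+0.09)/2 = 0.2, v̄ = (0.37+0.18)/2 = 0.275 → q = 4×0.2×0.275 = 0.2200 m³/s
Q = Σ q = 1.657 m³/s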